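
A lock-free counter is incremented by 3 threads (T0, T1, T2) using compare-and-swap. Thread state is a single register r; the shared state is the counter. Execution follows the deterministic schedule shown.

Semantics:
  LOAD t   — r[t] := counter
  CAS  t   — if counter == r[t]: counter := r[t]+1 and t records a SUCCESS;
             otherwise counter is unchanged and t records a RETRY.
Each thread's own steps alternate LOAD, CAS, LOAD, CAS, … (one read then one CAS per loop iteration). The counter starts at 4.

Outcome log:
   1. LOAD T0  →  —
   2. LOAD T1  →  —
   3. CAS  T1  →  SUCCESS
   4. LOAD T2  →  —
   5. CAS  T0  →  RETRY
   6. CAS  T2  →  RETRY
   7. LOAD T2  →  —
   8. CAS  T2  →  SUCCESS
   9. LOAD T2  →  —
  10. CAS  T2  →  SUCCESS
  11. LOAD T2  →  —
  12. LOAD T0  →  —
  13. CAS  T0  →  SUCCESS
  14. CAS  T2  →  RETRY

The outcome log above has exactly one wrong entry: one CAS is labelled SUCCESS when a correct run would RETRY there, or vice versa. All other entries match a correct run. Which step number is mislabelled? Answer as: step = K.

Correct run:
step 1: T0 LOAD ⇒ load; ctr=4 reg=4
step 2: T1 LOAD ⇒ load; ctr=4 reg=4
step 3: T1 CAS ⇒ ok; ctr=5 reg=4
step 4: T2 LOAD ⇒ load; ctr=5 reg=5
step 5: T0 CAS ⇒ retry; ctr=5 reg=4
step 6: T2 CAS ⇒ ok; ctr=6 reg=5
step 7: T2 LOAD ⇒ load; ctr=6 reg=6
step 8: T2 CAS ⇒ ok; ctr=7 reg=6
step 9: T2 LOAD ⇒ load; ctr=7 reg=7
step 10: T2 CAS ⇒ ok; ctr=8 reg=7
step 11: T2 LOAD ⇒ load; ctr=8 reg=8
step 12: T0 LOAD ⇒ load; ctr=8 reg=8
step 13: T0 CAS ⇒ ok; ctr=9 reg=8
step 14: T2 CAS ⇒ retry; ctr=9 reg=8
Log disagrees first at step 6.

step = 6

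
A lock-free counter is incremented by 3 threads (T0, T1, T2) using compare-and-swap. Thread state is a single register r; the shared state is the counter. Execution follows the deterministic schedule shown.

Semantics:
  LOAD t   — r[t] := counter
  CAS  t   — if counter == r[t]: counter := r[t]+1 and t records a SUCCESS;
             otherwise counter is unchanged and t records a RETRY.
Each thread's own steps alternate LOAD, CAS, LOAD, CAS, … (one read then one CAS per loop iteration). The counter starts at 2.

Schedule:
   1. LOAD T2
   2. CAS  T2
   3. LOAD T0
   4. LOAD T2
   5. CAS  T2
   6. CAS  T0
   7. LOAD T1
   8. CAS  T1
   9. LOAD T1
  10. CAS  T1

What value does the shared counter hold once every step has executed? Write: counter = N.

#1 T2 reads 2
#2 T2 CAS(2→3) writes; counter now 3
#3 T0 reads 3
#4 T2 reads 3
#5 T2 CAS(3→4) writes; counter now 4
#6 T0 CAS(3→4) fails; counter now 4
#7 T1 reads 4
#8 T1 CAS(4→5) writes; counter now 5
#9 T1 reads 5
#10 T1 CAS(5→6) writes; counter now 6

counter = 6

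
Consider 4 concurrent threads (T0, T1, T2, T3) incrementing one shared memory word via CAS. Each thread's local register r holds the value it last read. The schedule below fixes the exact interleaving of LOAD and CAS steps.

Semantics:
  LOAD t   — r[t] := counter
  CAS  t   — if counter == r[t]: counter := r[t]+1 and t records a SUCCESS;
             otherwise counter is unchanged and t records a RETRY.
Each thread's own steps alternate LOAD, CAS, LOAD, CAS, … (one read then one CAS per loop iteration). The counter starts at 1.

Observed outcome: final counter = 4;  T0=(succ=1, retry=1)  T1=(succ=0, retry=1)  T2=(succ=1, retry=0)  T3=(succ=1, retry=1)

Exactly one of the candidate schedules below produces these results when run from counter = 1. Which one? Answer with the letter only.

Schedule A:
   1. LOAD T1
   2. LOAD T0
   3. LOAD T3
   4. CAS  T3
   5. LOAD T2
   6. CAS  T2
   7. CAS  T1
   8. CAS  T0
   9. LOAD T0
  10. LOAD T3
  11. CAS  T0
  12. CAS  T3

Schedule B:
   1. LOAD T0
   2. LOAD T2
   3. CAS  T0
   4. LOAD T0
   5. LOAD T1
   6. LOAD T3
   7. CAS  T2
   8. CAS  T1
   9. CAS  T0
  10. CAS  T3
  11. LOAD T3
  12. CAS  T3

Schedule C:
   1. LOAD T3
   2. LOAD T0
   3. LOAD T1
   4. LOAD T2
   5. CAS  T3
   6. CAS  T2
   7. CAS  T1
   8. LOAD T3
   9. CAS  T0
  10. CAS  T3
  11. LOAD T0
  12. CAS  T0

Tracing schedule A:
step 1: T1 LOAD ⇒ load; ctr=1 reg=1
step 2: T0 LOAD ⇒ load; ctr=1 reg=1
step 3: T3 LOAD ⇒ load; ctr=1 reg=1
step 4: T3 CAS ⇒ ok; ctr=2 reg=1
step 5: T2 LOAD ⇒ load; ctr=2 reg=2
step 6: T2 CAS ⇒ ok; ctr=3 reg=2
step 7: T1 CAS ⇒ retry; ctr=3 reg=1
step 8: T0 CAS ⇒ retry; ctr=3 reg=1
step 9: T0 LOAD ⇒ load; ctr=3 reg=3
step 10: T3 LOAD ⇒ load; ctr=3 reg=3
step 11: T0 CAS ⇒ ok; ctr=4 reg=3
step 12: T3 CAS ⇒ retry; ctr=4 reg=3

A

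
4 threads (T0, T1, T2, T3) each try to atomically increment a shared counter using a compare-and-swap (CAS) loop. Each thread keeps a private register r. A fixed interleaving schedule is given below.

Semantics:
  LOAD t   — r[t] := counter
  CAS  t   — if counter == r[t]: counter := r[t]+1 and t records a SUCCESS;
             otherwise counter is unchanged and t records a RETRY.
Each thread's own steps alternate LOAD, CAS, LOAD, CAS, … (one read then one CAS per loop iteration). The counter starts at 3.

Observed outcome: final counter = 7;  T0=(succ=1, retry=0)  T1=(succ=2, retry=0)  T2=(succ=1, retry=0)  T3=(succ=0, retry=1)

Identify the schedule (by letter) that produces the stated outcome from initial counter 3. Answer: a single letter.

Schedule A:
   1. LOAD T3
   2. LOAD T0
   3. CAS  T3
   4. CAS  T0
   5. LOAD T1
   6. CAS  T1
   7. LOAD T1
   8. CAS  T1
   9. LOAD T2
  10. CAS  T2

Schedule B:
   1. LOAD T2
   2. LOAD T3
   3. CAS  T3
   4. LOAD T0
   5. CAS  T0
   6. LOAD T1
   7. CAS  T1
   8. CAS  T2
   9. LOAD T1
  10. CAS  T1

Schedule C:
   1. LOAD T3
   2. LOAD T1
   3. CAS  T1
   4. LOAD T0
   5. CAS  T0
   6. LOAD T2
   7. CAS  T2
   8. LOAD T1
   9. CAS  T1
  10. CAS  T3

C

Tracing schedule C:
#1 T3 reads 3
#2 T1 reads 3
#3 T1 CAS(3→4) writes; counter now 4
#4 T0 reads 4
#5 T0 CAS(4→5) writes; counter now 5
#6 T2 reads 5
#7 T2 CAS(5→6) writes; counter now 6
#8 T1 reads 6
#9 T1 CAS(6→7) writes; counter now 7
#10 T3 CAS(3→4) fails; counter now 7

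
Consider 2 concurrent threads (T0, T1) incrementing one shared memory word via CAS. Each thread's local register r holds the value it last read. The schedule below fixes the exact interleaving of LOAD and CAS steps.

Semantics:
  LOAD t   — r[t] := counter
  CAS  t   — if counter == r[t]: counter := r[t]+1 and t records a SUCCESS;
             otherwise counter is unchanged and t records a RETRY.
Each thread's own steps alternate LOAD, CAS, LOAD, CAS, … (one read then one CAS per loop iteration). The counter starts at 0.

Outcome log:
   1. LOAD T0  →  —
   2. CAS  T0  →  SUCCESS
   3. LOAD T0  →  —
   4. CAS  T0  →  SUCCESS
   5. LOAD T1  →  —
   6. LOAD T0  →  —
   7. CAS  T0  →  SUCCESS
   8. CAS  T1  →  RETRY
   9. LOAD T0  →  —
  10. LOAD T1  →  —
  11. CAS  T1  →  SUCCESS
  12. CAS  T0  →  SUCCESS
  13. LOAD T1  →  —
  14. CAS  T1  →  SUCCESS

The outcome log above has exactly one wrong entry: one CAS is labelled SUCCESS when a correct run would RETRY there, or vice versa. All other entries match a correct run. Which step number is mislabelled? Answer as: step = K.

step = 12

Re-executing:
step 1: T0 LOAD ⇒ load; ctr=0 reg=0
step 2: T0 CAS ⇒ ok; ctr=1 reg=0
step 3: T0 LOAD ⇒ load; ctr=1 reg=1
step 4: T0 CAS ⇒ ok; ctr=2 reg=1
step 5: T1 LOAD ⇒ load; ctr=2 reg=2
step 6: T0 LOAD ⇒ load; ctr=2 reg=2
step 7: T0 CAS ⇒ ok; ctr=3 reg=2
step 8: T1 CAS ⇒ retry; ctr=3 reg=2
step 9: T0 LOAD ⇒ load; ctr=3 reg=3
step 10: T1 LOAD ⇒ load; ctr=3 reg=3
step 11: T1 CAS ⇒ ok; ctr=4 reg=3
step 12: T0 CAS ⇒ retry; ctr=4 reg=3
step 13: T1 LOAD ⇒ load; ctr=4 reg=4
step 14: T1 CAS ⇒ ok; ctr=5 reg=4
Mismatch at 12.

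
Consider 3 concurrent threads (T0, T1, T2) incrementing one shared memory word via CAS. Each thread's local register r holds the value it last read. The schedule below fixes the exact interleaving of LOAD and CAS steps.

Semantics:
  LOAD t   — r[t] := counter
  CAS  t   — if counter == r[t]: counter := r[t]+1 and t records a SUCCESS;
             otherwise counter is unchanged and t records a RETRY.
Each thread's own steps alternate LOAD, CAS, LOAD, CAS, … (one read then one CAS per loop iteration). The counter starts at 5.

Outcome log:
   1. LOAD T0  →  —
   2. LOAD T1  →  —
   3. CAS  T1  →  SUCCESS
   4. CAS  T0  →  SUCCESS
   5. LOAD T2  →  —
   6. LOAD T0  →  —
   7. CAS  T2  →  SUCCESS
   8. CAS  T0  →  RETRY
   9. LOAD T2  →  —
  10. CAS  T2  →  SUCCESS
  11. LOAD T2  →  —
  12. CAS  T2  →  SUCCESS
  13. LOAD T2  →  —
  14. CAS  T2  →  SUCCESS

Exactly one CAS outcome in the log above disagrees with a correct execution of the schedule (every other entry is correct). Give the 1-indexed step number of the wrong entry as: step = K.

step = 4

Re-executing:
#1 T0 reads 5
#2 T1 reads 5
#3 T1 CAS(5→6) writes; counter now 6
#4 T0 CAS(5→6) fails; counter now 6
#5 T2 reads 6
#6 T0 reads 6
#7 T2 CAS(6→7) writes; counter now 7
#8 T0 CAS(6→7) fails; counter now 7
#9 T2 reads 7
#10 T2 CAS(7→8) writes; counter now 8
#11 T2 reads 8
#12 T2 CAS(8→9) writes; counter now 9
#13 T2 reads 9
#14 T2 CAS(9→10) writes; counter now 10
Flip is step 4.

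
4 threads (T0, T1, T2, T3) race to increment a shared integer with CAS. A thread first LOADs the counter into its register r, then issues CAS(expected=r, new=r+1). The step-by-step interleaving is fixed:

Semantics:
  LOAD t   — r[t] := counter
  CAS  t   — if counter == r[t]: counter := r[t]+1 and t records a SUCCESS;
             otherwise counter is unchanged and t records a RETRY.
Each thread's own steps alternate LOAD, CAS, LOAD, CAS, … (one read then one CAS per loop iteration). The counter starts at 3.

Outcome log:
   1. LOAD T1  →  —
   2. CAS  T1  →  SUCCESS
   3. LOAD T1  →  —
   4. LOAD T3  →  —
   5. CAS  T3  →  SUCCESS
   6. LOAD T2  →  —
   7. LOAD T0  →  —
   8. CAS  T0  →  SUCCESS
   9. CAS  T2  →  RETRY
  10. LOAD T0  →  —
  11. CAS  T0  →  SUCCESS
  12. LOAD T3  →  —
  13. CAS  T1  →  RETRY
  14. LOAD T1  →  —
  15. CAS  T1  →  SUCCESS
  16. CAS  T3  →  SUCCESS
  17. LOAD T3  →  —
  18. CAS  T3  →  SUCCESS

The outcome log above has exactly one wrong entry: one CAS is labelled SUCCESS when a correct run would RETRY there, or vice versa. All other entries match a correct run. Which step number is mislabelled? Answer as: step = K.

step = 16

Correct run:
1. LOAD T1 → mem=3 r[T1]=3 [LOAD]
2. CAS T1 → mem=4 r[T1]=3 [OK]
3. LOAD T1 → mem=4 r[T1]=4 [LOAD]
4. LOAD T3 → mem=4 r[T3]=4 [LOAD]
5. CAS T3 → mem=5 r[T3]=4 [OK]
6. LOAD T2 → mem=5 r[T2]=5 [LOAD]
7. LOAD T0 → mem=5 r[T0]=5 [LOAD]
8. CAS T0 → mem=6 r[T0]=5 [OK]
9. CAS T2 → mem=6 r[T2]=5 [RETRY]
10. LOAD T0 → mem=6 r[T0]=6 [LOAD]
11. CAS T0 → mem=7 r[T0]=6 [OK]
12. LOAD T3 → mem=7 r[T3]=7 [LOAD]
13. CAS T1 → mem=7 r[T1]=4 [RETRY]
14. LOAD T1 → mem=7 r[T1]=7 [LOAD]
15. CAS T1 → mem=8 r[T1]=7 [OK]
16. CAS T3 → mem=8 r[T3]=7 [RETRY]
17. LOAD T3 → mem=8 r[T3]=8 [LOAD]
18. CAS T3 → mem=9 r[T3]=8 [OK]
Mismatch at 16.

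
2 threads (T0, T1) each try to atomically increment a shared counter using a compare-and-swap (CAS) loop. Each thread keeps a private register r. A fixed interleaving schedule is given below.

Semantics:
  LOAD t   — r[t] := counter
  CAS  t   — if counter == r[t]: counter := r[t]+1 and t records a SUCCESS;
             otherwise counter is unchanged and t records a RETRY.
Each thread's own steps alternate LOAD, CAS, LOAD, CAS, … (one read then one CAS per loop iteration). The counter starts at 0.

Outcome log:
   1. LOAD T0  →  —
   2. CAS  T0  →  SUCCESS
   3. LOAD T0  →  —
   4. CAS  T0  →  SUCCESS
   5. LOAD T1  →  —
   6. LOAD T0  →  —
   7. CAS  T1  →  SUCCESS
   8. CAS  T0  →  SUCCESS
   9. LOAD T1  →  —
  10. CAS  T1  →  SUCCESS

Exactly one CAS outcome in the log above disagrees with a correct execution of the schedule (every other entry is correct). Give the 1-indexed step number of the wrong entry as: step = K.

Correct run:
   1) LOAD T0:  M=0  r_T0=0
   2) CAS  T0:  M=1  r_T0=0 ✓
   3) LOAD T0:  M=1  r_T0=1
   4) CAS  T0:  M=2  r_T0=1 ✓
   5) LOAD T1:  M=2  r_T1=2
   6) LOAD T0:  M=2  r_T0=2
   7) CAS  T1:  M=3  r_T1=2 ✓
   8) CAS  T0:  M=3  r_T0=2 ✗
   9) LOAD T1:  M=3  r_T1=3
  10) CAS  T1:  M=4  r_T1=3 ✓
Flip is step 8.

step = 8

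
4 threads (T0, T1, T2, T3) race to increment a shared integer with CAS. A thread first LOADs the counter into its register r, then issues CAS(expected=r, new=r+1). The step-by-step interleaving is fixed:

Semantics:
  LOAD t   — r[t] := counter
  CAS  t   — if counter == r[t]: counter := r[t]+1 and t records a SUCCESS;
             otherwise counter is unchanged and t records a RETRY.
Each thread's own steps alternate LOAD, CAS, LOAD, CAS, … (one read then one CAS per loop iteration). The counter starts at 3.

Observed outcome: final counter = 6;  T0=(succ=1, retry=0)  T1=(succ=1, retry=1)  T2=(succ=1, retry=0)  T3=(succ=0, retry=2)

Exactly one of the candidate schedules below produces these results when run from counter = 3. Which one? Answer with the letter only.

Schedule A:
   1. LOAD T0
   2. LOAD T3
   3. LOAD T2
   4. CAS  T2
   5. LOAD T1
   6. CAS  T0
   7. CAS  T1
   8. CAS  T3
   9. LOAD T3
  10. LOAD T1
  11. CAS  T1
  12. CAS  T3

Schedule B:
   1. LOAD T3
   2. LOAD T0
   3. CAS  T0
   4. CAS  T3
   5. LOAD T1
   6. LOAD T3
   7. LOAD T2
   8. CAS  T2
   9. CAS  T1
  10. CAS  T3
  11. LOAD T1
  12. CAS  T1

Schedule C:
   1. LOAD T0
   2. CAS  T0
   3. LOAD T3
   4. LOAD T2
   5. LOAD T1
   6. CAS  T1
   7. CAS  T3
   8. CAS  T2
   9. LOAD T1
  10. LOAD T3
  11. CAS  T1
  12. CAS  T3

B

Simulating candidate B:
#1 T3 reads 3
#2 T0 reads 3
#3 T0 CAS(3→4) writes; counter now 4
#4 T3 CAS(3→4) fails; counter now 4
#5 T1 reads 4
#6 T3 reads 4
#7 T2 reads 4
#8 T2 CAS(4→5) writes; counter now 5
#9 T1 CAS(4→5) fails; counter now 5
#10 T3 CAS(4→5) fails; counter now 5
#11 T1 reads 5
#12 T1 CAS(5→6) writes; counter now 6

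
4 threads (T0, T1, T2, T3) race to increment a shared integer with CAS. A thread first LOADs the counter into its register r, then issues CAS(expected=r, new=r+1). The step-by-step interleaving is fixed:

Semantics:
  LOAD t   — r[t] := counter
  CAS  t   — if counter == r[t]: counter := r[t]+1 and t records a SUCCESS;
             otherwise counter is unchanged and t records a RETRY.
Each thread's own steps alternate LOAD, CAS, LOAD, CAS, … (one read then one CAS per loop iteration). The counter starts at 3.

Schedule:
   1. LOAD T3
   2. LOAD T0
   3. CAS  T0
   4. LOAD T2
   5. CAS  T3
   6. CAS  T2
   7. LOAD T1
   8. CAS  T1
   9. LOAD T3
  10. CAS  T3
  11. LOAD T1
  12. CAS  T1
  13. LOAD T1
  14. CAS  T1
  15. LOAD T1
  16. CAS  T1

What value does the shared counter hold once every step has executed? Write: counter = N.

counter = 10

   1) LOAD T3:  M=3  r_T3=3
   2) LOAD T0:  M=3  r_T0=3
   3) CAS  T0:  M=4  r_T0=3 ✓
   4) LOAD T2:  M=4  r_T2=4
   5) CAS  T3:  M=4  r_T3=3 ✗
   6) CAS  T2:  M=5  r_T2=4 ✓
   7) LOAD T1:  M=5  r_T1=5
   8) CAS  T1:  M=6  r_T1=5 ✓
   9) LOAD T3:  M=6  r_T3=6
  10) CAS  T3:  M=7  r_T3=6 ✓
  11) LOAD T1:  M=7  r_T1=7
  12) CAS  T1:  M=8  r_T1=7 ✓
  13) LOAD T1:  M=8  r_T1=8
  14) CAS  T1:  M=9  r_T1=8 ✓
  15) LOAD T1:  M=9  r_T1=9
  16) CAS  T1:  M=10  r_T1=9 ✓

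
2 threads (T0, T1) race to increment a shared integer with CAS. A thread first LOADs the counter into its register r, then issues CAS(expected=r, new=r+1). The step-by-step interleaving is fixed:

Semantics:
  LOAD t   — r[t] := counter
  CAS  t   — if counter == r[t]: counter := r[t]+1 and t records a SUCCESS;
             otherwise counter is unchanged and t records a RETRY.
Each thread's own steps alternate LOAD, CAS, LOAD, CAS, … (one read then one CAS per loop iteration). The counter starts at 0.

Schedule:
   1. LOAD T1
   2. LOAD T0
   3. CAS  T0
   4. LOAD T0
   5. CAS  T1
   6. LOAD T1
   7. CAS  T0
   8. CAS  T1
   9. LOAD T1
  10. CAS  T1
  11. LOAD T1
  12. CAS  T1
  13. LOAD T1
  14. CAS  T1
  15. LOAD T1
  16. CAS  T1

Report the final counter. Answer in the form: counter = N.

counter = 6

   1) LOAD T1:  M=0  r_T1=0
   2) LOAD T0:  M=0  r_T0=0
   3) CAS  T0:  M=1  r_T0=0 ✓
   4) LOAD T0:  M=1  r_T0=1
   5) CAS  T1:  M=1  r_T1=0 ✗
   6) LOAD T1:  M=1  r_T1=1
   7) CAS  T0:  M=2  r_T0=1 ✓
   8) CAS  T1:  M=2  r_T1=1 ✗
   9) LOAD T1:  M=2  r_T1=2
  10) CAS  T1:  M=3  r_T1=2 ✓
  11) LOAD T1:  M=3  r_T1=3
  12) CAS  T1:  M=4  r_T1=3 ✓
  13) LOAD T1:  M=4  r_T1=4
  14) CAS  T1:  M=5  r_T1=4 ✓
  15) LOAD T1:  M=5  r_T1=5
  16) CAS  T1:  M=6  r_T1=5 ✓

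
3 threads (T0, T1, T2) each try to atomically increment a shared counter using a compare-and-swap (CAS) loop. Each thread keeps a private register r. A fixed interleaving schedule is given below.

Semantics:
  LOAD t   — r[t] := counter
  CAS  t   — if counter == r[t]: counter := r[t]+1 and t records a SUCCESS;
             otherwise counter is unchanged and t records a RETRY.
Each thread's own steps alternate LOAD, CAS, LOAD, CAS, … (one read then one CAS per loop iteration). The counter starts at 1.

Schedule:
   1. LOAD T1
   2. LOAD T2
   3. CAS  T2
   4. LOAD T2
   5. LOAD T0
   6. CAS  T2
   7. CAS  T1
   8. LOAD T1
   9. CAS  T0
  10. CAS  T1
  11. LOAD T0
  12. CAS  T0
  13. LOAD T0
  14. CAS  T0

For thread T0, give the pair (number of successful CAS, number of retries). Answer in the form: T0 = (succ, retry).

T0 = (2, 1)

1. LOAD T1 → mem=1 r[T1]=1 [LOAD]
2. LOAD T2 → mem=1 r[T2]=1 [LOAD]
3. CAS T2 → mem=2 r[T2]=1 [OK]
4. LOAD T2 → mem=2 r[T2]=2 [LOAD]
5. LOAD T0 → mem=2 r[T0]=2 [LOAD]
6. CAS T2 → mem=3 r[T2]=2 [OK]
7. CAS T1 → mem=3 r[T1]=1 [RETRY]
8. LOAD T1 → mem=3 r[T1]=3 [LOAD]
9. CAS T0 → mem=3 r[T0]=2 [RETRY]
10. CAS T1 → mem=4 r[T1]=3 [OK]
11. LOAD T0 → mem=4 r[T0]=4 [LOAD]
12. CAS T0 → mem=5 r[T0]=4 [OK]
13. LOAD T0 → mem=5 r[T0]=5 [LOAD]
14. CAS T0 → mem=6 r[T0]=5 [OK]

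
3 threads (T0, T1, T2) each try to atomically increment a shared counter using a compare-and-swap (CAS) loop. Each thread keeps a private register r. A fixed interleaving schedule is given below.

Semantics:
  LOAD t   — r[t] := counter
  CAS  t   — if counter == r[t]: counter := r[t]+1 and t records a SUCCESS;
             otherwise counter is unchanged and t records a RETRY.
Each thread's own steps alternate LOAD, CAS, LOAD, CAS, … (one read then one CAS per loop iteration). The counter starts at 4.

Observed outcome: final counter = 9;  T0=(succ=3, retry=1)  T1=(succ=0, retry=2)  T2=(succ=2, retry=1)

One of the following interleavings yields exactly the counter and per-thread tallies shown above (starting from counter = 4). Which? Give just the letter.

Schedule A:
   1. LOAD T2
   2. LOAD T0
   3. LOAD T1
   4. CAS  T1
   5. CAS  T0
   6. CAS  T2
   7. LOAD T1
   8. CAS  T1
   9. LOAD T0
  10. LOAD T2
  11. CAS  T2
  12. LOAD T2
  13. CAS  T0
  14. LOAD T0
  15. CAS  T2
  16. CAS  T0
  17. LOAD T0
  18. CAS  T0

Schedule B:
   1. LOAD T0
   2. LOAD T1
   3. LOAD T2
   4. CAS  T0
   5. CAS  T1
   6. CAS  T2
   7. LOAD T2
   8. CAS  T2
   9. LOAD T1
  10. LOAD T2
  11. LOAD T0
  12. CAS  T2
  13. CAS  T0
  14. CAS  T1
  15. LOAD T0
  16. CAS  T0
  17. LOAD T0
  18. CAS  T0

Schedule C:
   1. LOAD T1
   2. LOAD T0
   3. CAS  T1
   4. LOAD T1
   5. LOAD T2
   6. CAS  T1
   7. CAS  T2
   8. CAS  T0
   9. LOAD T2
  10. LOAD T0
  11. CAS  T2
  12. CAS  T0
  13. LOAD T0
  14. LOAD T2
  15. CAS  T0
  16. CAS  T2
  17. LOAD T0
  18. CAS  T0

Run B:
1. LOAD T0 → mem=4 r[T0]=4 [LOAD]
2. LOAD T1 → mem=4 r[T1]=4 [LOAD]
3. LOAD T2 → mem=4 r[T2]=4 [LOAD]
4. CAS T0 → mem=5 r[T0]=4 [OK]
5. CAS T1 → mem=5 r[T1]=4 [RETRY]
6. CAS T2 → mem=5 r[T2]=4 [RETRY]
7. LOAD T2 → mem=5 r[T2]=5 [LOAD]
8. CAS T2 → mem=6 r[T2]=5 [OK]
9. LOAD T1 → mem=6 r[T1]=6 [LOAD]
10. LOAD T2 → mem=6 r[T2]=6 [LOAD]
11. LOAD T0 → mem=6 r[T0]=6 [LOAD]
12. CAS T2 → mem=7 r[T2]=6 [OK]
13. CAS T0 → mem=7 r[T0]=6 [RETRY]
14. CAS T1 → mem=7 r[T1]=6 [RETRY]
15. LOAD T0 → mem=7 r[T0]=7 [LOAD]
16. CAS T0 → mem=8 r[T0]=7 [OK]
17. LOAD T0 → mem=8 r[T0]=8 [LOAD]
18. CAS T0 → mem=9 r[T0]=8 [OK]

B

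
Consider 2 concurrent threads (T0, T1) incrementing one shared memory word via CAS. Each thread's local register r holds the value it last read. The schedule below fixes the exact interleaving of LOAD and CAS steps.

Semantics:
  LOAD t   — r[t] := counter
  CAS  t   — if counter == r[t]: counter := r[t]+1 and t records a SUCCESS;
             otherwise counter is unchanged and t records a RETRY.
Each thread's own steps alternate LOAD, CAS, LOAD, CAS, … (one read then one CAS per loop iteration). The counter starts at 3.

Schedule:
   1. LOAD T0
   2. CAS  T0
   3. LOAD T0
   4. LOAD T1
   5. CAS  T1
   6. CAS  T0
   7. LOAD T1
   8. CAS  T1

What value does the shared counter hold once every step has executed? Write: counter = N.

counter = 6

1. LOAD T0 → mem=3 r[T0]=3 [LOAD]
2. CAS T0 → mem=4 r[T0]=3 [OK]
3. LOAD T0 → mem=4 r[T0]=4 [LOAD]
4. LOAD T1 → mem=4 r[T1]=4 [LOAD]
5. CAS T1 → mem=5 r[T1]=4 [OK]
6. CAS T0 → mem=5 r[T0]=4 [RETRY]
7. LOAD T1 → mem=5 r[T1]=5 [LOAD]
8. CAS T1 → mem=6 r[T1]=5 [OK]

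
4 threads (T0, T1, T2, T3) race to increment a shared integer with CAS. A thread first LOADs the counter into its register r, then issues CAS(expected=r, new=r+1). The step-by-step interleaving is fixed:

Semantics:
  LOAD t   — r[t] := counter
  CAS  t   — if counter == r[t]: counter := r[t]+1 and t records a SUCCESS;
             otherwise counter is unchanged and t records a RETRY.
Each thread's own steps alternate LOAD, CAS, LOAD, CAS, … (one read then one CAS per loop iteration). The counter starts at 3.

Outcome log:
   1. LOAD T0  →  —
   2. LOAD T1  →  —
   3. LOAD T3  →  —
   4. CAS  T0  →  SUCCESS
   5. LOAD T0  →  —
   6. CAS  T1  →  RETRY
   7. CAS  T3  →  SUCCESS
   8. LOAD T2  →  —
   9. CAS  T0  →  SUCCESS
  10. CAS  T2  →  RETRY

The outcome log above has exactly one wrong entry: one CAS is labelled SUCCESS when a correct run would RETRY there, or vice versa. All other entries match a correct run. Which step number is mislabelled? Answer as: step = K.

step = 7

Correct run:
   1) LOAD T0:  M=3  r_T0=3
   2) LOAD T1:  M=3  r_T1=3
   3) LOAD T3:  M=3  r_T3=3
   4) CAS  T0:  M=4  r_T0=3 ✓
   5) LOAD T0:  M=4  r_T0=4
   6) CAS  T1:  M=4  r_T1=3 ✗
   7) CAS  T3:  M=4  r_T3=3 ✗
   8) LOAD T2:  M=4  r_T2=4
   9) CAS  T0:  M=5  r_T0=4 ✓
  10) CAS  T2:  M=5  r_T2=4 ✗
Flip is step 7.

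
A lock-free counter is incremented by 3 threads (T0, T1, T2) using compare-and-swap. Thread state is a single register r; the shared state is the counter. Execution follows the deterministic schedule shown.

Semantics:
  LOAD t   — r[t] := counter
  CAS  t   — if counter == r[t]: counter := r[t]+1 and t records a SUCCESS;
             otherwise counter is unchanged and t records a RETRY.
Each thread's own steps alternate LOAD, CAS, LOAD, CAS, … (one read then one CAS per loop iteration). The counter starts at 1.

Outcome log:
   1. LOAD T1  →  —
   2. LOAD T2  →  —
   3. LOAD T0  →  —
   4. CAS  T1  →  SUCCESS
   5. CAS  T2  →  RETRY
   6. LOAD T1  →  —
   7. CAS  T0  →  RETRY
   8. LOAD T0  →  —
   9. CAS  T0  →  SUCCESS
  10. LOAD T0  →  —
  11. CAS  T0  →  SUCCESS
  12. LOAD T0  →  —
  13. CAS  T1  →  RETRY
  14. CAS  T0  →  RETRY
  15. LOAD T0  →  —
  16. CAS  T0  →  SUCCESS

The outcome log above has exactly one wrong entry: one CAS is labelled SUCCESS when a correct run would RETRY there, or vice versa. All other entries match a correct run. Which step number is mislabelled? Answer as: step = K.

step = 14

Reference trace:
   1) LOAD T1:  M=1  r_T1=1
   2) LOAD T2:  M=1  r_T2=1
   3) LOAD T0:  M=1  r_T0=1
   4) CAS  T1:  M=2  r_T1=1 ✓
   5) CAS  T2:  M=2  r_T2=1 ✗
   6) LOAD T1:  M=2  r_T1=2
   7) CAS  T0:  M=2  r_T0=1 ✗
   8) LOAD T0:  M=2  r_T0=2
   9) CAS  T0:  M=3  r_T0=2 ✓
  10) LOAD T0:  M=3  r_T0=3
  11) CAS  T0:  M=4  r_T0=3 ✓
  12) LOAD T0:  M=4  r_T0=4
  13) CAS  T1:  M=4  r_T1=2 ✗
  14) CAS  T0:  M=5  r_T0=4 ✓
  15) LOAD T0:  M=5  r_T0=5
  16) CAS  T0:  M=6  r_T0=5 ✓
Log disagrees first at step 14.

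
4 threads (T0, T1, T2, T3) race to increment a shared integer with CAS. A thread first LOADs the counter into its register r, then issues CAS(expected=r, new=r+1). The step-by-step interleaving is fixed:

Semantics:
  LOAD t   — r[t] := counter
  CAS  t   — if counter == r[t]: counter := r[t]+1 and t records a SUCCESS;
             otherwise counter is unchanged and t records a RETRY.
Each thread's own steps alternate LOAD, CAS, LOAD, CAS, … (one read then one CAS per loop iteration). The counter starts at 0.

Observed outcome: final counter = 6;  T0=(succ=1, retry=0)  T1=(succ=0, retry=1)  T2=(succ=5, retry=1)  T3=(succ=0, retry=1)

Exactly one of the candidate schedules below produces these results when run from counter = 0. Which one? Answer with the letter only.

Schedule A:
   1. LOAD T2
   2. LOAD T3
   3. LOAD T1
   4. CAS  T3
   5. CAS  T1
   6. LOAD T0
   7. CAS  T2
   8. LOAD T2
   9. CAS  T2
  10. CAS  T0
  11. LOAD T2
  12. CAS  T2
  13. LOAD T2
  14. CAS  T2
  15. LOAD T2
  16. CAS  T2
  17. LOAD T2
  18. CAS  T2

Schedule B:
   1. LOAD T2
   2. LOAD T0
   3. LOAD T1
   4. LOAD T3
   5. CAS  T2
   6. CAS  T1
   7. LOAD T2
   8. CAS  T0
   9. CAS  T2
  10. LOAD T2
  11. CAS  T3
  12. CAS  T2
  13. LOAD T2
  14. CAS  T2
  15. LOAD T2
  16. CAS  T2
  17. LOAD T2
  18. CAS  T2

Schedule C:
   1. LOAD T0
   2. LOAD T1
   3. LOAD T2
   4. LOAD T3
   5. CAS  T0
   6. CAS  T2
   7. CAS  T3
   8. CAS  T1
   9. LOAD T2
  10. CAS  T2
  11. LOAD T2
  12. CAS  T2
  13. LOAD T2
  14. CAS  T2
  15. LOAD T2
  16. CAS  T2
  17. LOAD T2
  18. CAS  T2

Tracing schedule C:
[1] T0.load  rd  (counter 0, T0.r 0)
[2] T1.load  rd  (counter 0, T1.r 0)
[3] T2.load  rd  (counter 0, T2.r 0)
[4] T3.load  rd  (counter 0, T3.r 0)
[5] T0.cas  hit  (counter 1, T0.r 0)
[6] T2.cas  miss  (counter 1, T2.r 0)
[7] T3.cas  miss  (counter 1, T3.r 0)
[8] T1.cas  miss  (counter 1, T1.r 0)
[9] T2.load  rd  (counter 1, T2.r 1)
[10] T2.cas  hit  (counter 2, T2.r 1)
[11] T2.load  rd  (counter 2, T2.r 2)
[12] T2.cas  hit  (counter 3, T2.r 2)
[13] T2.load  rd  (counter 3, T2.r 3)
[14] T2.cas  hit  (counter 4, T2.r 3)
[15] T2.load  rd  (counter 4, T2.r 4)
[16] T2.cas  hit  (counter 5, T2.r 4)
[17] T2.load  rd  (counter 5, T2.r 5)
[18] T2.cas  hit  (counter 6, T2.r 5)

C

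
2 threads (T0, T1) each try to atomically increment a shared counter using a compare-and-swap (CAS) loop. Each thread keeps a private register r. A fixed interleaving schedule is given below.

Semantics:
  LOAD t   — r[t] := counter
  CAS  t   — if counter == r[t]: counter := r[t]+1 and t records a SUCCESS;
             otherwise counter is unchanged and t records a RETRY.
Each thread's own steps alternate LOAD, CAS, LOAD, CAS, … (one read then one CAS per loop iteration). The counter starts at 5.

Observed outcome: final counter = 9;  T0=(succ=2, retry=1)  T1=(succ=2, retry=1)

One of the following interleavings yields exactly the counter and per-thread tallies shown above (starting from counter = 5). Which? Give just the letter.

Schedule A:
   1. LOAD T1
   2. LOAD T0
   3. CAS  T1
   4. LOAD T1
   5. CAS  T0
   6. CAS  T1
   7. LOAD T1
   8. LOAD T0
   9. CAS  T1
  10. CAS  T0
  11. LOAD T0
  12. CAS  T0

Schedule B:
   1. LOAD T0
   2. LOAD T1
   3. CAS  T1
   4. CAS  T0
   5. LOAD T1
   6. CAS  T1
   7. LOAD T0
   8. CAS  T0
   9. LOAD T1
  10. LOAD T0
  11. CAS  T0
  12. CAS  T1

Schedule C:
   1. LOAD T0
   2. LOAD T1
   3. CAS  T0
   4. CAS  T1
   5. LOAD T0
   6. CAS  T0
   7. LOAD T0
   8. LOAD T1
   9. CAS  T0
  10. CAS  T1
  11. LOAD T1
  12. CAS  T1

B

Simulating candidate B:
#1 T0 reads 5
#2 T1 reads 5
#3 T1 CAS(5→6) writes; counter now 6
#4 T0 CAS(5→6) fails; counter now 6
#5 T1 reads 6
#6 T1 CAS(6→7) writes; counter now 7
#7 T0 reads 7
#8 T0 CAS(7→8) writes; counter now 8
#9 T1 reads 8
#10 T0 reads 8
#11 T0 CAS(8→9) writes; counter now 9
#12 T1 CAS(8→9) fails; counter now 9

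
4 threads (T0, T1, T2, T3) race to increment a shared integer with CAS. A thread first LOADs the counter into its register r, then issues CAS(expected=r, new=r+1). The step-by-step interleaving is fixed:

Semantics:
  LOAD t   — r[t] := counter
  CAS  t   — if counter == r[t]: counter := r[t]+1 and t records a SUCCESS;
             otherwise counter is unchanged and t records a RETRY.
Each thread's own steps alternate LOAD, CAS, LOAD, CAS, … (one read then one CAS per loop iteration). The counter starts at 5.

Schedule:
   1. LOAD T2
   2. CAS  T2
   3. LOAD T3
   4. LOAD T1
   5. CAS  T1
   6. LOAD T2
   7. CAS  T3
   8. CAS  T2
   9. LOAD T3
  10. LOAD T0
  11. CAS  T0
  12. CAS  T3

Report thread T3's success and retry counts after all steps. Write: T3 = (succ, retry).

T2 LOAD — after: cnt=5, r=5 — load
T2 CAS — after: cnt=6, r=5 — ok
T3 LOAD — after: cnt=6, r=6 — load
T1 LOAD — after: cnt=6, r=6 — load
T1 CAS — after: cnt=7, r=6 — ok
T2 LOAD — after: cnt=7, r=7 — load
T3 CAS — after: cnt=7, r=6 — retry
T2 CAS — after: cnt=8, r=7 — ok
T3 LOAD — after: cnt=8, r=8 — load
T0 LOAD — after: cnt=8, r=8 — load
T0 CAS — after: cnt=9, r=8 — ok
T3 CAS — after: cnt=9, r=8 — retry

T3 = (0, 2)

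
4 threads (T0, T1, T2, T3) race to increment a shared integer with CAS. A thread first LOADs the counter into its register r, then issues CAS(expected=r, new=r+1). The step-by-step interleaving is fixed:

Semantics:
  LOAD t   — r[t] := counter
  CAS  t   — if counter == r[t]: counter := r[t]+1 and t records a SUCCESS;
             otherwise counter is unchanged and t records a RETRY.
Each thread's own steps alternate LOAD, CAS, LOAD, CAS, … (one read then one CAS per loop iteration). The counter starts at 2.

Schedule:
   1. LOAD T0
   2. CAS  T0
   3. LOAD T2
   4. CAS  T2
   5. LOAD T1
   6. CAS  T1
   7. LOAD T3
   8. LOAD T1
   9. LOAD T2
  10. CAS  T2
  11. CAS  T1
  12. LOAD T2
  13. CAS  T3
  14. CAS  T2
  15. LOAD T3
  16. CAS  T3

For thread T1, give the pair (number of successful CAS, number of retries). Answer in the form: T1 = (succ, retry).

step 1: T0 LOAD ⇒ load; ctr=2 reg=2
step 2: T0 CAS ⇒ ok; ctr=3 reg=2
step 3: T2 LOAD ⇒ load; ctr=3 reg=3
step 4: T2 CAS ⇒ ok; ctr=4 reg=3
step 5: T1 LOAD ⇒ load; ctr=4 reg=4
step 6: T1 CAS ⇒ ok; ctr=5 reg=4
step 7: T3 LOAD ⇒ load; ctr=5 reg=5
step 8: T1 LOAD ⇒ load; ctr=5 reg=5
step 9: T2 LOAD ⇒ load; ctr=5 reg=5
step 10: T2 CAS ⇒ ok; ctr=6 reg=5
step 11: T1 CAS ⇒ retry; ctr=6 reg=5
step 12: T2 LOAD ⇒ load; ctr=6 reg=6
step 13: T3 CAS ⇒ retry; ctr=6 reg=5
step 14: T2 CAS ⇒ ok; ctr=7 reg=6
step 15: T3 LOAD ⇒ load; ctr=7 reg=7
step 16: T3 CAS ⇒ ok; ctr=8 reg=7

T1 = (1, 1)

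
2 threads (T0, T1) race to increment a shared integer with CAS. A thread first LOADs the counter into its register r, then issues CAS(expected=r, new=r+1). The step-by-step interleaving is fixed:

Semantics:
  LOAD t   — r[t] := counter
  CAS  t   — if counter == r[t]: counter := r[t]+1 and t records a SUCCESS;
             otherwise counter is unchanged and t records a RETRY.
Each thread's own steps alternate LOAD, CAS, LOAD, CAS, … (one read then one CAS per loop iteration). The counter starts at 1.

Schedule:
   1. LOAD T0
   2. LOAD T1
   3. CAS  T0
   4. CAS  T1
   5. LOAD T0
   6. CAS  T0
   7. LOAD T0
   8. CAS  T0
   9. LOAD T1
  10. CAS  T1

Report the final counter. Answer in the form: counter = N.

counter = 5

1. LOAD T0 → mem=1 r[T0]=1 [LOAD]
2. LOAD T1 → mem=1 r[T1]=1 [LOAD]
3. CAS T0 → mem=2 r[T0]=1 [OK]
4. CAS T1 → mem=2 r[T1]=1 [RETRY]
5. LOAD T0 → mem=2 r[T0]=2 [LOAD]
6. CAS T0 → mem=3 r[T0]=2 [OK]
7. LOAD T0 → mem=3 r[T0]=3 [LOAD]
8. CAS T0 → mem=4 r[T0]=3 [OK]
9. LOAD T1 → mem=4 r[T1]=4 [LOAD]
10. CAS T1 → mem=5 r[T1]=4 [OK]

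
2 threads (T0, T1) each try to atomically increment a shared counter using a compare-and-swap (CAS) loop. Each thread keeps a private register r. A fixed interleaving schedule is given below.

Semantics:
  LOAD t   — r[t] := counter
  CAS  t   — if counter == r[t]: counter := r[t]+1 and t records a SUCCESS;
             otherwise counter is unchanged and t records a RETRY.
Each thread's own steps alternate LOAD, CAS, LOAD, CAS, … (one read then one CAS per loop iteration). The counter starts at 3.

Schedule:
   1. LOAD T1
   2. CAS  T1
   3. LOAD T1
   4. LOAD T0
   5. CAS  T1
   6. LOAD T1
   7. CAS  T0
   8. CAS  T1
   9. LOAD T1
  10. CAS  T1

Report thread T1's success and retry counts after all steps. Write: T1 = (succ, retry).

T1 = (4, 0)

step 1: T1 LOAD ⇒ load; ctr=3 reg=3
step 2: T1 CAS ⇒ ok; ctr=4 reg=3
step 3: T1 LOAD ⇒ load; ctr=4 reg=4
step 4: T0 LOAD ⇒ load; ctr=4 reg=4
step 5: T1 CAS ⇒ ok; ctr=5 reg=4
step 6: T1 LOAD ⇒ load; ctr=5 reg=5
step 7: T0 CAS ⇒ retry; ctr=5 reg=4
step 8: T1 CAS ⇒ ok; ctr=6 reg=5
step 9: T1 LOAD ⇒ load; ctr=6 reg=6
step 10: T1 CAS ⇒ ok; ctr=7 reg=6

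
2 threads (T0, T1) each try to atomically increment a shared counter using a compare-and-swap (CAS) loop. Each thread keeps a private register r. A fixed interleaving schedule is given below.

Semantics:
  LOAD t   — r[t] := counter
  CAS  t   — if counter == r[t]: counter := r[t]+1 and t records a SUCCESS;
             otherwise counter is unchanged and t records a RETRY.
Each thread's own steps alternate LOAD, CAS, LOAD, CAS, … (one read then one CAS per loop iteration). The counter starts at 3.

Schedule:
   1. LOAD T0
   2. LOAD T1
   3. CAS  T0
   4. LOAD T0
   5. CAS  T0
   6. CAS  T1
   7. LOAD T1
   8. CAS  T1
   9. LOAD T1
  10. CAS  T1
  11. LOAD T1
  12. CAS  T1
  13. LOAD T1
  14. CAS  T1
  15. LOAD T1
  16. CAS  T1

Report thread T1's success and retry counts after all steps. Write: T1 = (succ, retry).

T1 = (5, 1)

1. LOAD T0 → mem=3 r[T0]=3 [LOAD]
2. LOAD T1 → mem=3 r[T1]=3 [LOAD]
3. CAS T0 → mem=4 r[T0]=3 [OK]
4. LOAD T0 → mem=4 r[T0]=4 [LOAD]
5. CAS T0 → mem=5 r[T0]=4 [OK]
6. CAS T1 → mem=5 r[T1]=3 [RETRY]
7. LOAD T1 → mem=5 r[T1]=5 [LOAD]
8. CAS T1 → mem=6 r[T1]=5 [OK]
9. LOAD T1 → mem=6 r[T1]=6 [LOAD]
10. CAS T1 → mem=7 r[T1]=6 [OK]
11. LOAD T1 → mem=7 r[T1]=7 [LOAD]
12. CAS T1 → mem=8 r[T1]=7 [OK]
13. LOAD T1 → mem=8 r[T1]=8 [LOAD]
14. CAS T1 → mem=9 r[T1]=8 [OK]
15. LOAD T1 → mem=9 r[T1]=9 [LOAD]
16. CAS T1 → mem=10 r[T1]=9 [OK]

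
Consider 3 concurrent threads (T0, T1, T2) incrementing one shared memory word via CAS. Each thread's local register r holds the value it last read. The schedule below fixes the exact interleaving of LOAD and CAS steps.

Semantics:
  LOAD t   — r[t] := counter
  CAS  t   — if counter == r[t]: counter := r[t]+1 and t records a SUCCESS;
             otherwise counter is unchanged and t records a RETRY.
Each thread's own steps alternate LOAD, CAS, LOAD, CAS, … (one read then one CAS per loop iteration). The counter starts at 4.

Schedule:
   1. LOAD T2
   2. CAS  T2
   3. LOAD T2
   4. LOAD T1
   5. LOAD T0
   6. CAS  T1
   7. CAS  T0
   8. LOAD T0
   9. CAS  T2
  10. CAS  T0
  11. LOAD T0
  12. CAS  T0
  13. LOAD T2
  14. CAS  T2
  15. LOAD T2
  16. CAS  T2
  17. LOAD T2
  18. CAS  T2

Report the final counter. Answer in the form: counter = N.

counter = 11

[1] T2.load  rd  (counter 4, T2.r 4)
[2] T2.cas  hit  (counter 5, T2.r 4)
[3] T2.load  rd  (counter 5, T2.r 5)
[4] T1.load  rd  (counter 5, T1.r 5)
[5] T0.load  rd  (counter 5, T0.r 5)
[6] T1.cas  hit  (counter 6, T1.r 5)
[7] T0.cas  miss  (counter 6, T0.r 5)
[8] T0.load  rd  (counter 6, T0.r 6)
[9] T2.cas  miss  (counter 6, T2.r 5)
[10] T0.cas  hit  (counter 7, T0.r 6)
[11] T0.load  rd  (counter 7, T0.r 7)
[12] T0.cas  hit  (counter 8, T0.r 7)
[13] T2.load  rd  (counter 8, T2.r 8)
[14] T2.cas  hit  (counter 9, T2.r 8)
[15] T2.load  rd  (counter 9, T2.r 9)
[16] T2.cas  hit  (counter 10, T2.r 9)
[17] T2.load  rd  (counter 10, T2.r 10)
[18] T2.cas  hit  (counter 11, T2.r 10)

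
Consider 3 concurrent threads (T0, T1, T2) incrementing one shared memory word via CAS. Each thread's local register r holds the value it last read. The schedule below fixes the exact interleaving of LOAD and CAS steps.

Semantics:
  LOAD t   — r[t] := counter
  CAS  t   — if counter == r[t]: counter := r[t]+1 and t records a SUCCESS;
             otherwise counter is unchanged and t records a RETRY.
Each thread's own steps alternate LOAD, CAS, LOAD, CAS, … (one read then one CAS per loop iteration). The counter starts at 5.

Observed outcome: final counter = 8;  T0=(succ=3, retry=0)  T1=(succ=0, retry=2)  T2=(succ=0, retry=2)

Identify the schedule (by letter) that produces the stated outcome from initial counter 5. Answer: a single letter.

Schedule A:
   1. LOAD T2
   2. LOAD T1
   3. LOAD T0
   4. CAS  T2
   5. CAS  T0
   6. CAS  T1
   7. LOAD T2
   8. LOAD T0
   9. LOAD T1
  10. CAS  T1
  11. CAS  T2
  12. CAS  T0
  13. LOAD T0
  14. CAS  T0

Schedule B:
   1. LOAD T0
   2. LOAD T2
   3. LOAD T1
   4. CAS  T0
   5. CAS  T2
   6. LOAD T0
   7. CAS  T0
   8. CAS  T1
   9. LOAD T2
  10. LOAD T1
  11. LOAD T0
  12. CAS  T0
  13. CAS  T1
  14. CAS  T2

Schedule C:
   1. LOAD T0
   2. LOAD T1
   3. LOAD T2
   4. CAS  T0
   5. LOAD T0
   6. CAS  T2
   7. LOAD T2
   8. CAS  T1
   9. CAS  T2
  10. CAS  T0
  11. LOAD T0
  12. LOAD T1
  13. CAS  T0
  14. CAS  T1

B

Tracing schedule B:
#1 T0 reads 5
#2 T2 reads 5
#3 T1 reads 5
#4 T0 CAS(5→6) writes; counter now 6
#5 T2 CAS(5→6) fails; counter now 6
#6 T0 reads 6
#7 T0 CAS(6→7) writes; counter now 7
#8 T1 CAS(5→6) fails; counter now 7
#9 T2 reads 7
#10 T1 reads 7
#11 T0 reads 7
#12 T0 CAS(7→8) writes; counter now 8
#13 T1 CAS(7→8) fails; counter now 8
#14 T2 CAS(7→8) fails; counter now 8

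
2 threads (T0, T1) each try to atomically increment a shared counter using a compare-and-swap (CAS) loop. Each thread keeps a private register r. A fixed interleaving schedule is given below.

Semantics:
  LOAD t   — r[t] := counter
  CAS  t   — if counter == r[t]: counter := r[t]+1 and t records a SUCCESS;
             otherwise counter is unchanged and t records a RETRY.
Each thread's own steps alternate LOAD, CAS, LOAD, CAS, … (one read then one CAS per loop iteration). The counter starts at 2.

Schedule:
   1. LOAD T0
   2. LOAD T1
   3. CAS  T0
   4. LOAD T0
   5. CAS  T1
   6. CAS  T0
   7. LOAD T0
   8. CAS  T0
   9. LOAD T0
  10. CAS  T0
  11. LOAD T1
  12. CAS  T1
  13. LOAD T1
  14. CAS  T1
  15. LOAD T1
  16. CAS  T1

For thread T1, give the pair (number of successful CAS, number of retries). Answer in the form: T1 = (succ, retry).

   1) LOAD T0:  M=2  r_T0=2
   2) LOAD T1:  M=2  r_T1=2
   3) CAS  T0:  M=3  r_T0=2 ✓
   4) LOAD T0:  M=3  r_T0=3
   5) CAS  T1:  M=3  r_T1=2 ✗
   6) CAS  T0:  M=4  r_T0=3 ✓
   7) LOAD T0:  M=4  r_T0=4
   8) CAS  T0:  M=5  r_T0=4 ✓
   9) LOAD T0:  M=5  r_T0=5
  10) CAS  T0:  M=6  r_T0=5 ✓
  11) LOAD T1:  M=6  r_T1=6
  12) CAS  T1:  M=7  r_T1=6 ✓
  13) LOAD T1:  M=7  r_T1=7
  14) CAS  T1:  M=8  r_T1=7 ✓
  15) LOAD T1:  M=8  r_T1=8
  16) CAS  T1:  M=9  r_T1=8 ✓

T1 = (3, 1)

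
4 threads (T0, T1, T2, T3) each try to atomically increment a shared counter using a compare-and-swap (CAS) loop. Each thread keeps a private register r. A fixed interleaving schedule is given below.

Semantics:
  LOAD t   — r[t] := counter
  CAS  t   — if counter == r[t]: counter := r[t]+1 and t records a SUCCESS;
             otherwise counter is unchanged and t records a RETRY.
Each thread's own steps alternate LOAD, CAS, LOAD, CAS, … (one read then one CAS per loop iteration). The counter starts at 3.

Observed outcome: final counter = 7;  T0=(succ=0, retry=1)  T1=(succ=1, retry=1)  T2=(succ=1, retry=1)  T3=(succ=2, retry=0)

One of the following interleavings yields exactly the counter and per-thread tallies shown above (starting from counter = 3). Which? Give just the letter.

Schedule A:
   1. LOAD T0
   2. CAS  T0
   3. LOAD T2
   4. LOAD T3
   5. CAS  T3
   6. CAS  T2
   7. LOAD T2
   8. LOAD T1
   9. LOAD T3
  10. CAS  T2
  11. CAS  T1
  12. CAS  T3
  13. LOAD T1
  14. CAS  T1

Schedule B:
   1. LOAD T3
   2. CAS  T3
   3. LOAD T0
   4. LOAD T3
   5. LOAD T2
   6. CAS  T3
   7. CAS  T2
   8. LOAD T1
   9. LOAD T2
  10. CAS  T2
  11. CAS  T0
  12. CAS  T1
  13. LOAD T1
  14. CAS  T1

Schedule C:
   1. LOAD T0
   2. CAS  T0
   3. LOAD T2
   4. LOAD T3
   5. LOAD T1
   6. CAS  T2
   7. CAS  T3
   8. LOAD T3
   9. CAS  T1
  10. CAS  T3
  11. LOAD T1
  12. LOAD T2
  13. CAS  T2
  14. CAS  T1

B

Tracing schedule B:
step 1: T3 LOAD ⇒ load; ctr=3 reg=3
step 2: T3 CAS ⇒ ok; ctr=4 reg=3
step 3: T0 LOAD ⇒ load; ctr=4 reg=4
step 4: T3 LOAD ⇒ load; ctr=4 reg=4
step 5: T2 LOAD ⇒ load; ctr=4 reg=4
step 6: T3 CAS ⇒ ok; ctr=5 reg=4
step 7: T2 CAS ⇒ retry; ctr=5 reg=4
step 8: T1 LOAD ⇒ load; ctr=5 reg=5
step 9: T2 LOAD ⇒ load; ctr=5 reg=5
step 10: T2 CAS ⇒ ok; ctr=6 reg=5
step 11: T0 CAS ⇒ retry; ctr=6 reg=4
step 12: T1 CAS ⇒ retry; ctr=6 reg=5
step 13: T1 LOAD ⇒ load; ctr=6 reg=6
step 14: T1 CAS ⇒ ok; ctr=7 reg=6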